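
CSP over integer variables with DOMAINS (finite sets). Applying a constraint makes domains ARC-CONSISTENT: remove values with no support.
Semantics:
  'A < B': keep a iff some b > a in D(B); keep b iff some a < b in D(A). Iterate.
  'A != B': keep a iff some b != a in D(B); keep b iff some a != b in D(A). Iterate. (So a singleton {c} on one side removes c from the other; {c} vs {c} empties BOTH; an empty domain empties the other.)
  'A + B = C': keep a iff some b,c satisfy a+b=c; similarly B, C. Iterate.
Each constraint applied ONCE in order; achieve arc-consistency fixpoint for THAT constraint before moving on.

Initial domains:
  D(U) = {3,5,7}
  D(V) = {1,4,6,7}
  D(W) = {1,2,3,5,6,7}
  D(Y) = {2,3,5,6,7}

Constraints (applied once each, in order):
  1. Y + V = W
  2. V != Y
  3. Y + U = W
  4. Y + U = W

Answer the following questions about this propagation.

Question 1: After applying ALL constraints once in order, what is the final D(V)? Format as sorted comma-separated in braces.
Constraint 1 (Y + V = W) on D(Y)={2,3,5,6,7} D(V)={1,4,6,7} D(W)={1,2,3,5,6,7}: Y {2,3,5,6,7}->{2,3,5,6}; V {1,4,6,7}->{1,4}; W {1,2,3,5,6,7}->{3,6,7}
Constraint 2 (V != Y) on D(V)={1,4} D(Y)={2,3,5,6}: no change
Constraint 3 (Y + U = W) on D(Y)={2,3,5,6} D(U)={3,5,7} D(W)={3,6,7}: Y {2,3,5,6}->{2,3}; U {3,5,7}->{3,5}; W {3,6,7}->{6,7}
Constraint 4 (Y + U = W) on D(Y)={2,3} D(U)={3,5} D(W)={6,7}: no change
So after all 4 constraints: D(V) = {1,4}

Answer: {1,4}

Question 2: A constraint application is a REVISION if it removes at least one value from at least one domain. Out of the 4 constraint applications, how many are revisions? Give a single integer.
Constraint 1 (Y + V = W) on D(Y)={2,3,5,6,7} D(V)={1,4,6,7} D(W)={1,2,3,5,6,7}: Y {2,3,5,6,7}->{2,3,5,6}; V {1,4,6,7}->{1,4}; W {1,2,3,5,6,7}->{3,6,7} => REVISION
Constraint 2 (V != Y) on D(V)={1,4} D(Y)={2,3,5,6}: no change => not a revision
Constraint 3 (Y + U = W) on D(Y)={2,3,5,6} D(U)={3,5,7} D(W)={3,6,7}: Y {2,3,5,6}->{2,3}; U {3,5,7}->{3,5}; W {3,6,7}->{6,7} => REVISION
Constraint 4 (Y + U = W) on D(Y)={2,3} D(U)={3,5} D(W)={6,7}: no change => not a revision
Total revisions = 2

Answer: 2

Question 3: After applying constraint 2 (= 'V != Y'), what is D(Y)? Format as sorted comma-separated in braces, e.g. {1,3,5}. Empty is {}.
Answer: {2,3,5,6}

Derivation:
Constraint 1 (Y + V = W) on D(Y)={2,3,5,6,7} D(V)={1,4,6,7} D(W)={1,2,3,5,6,7}: Y {2,3,5,6,7}->{2,3,5,6}; V {1,4,6,7}->{1,4}; W {1,2,3,5,6,7}->{3,6,7}
Constraint 2 (V != Y) on D(V)={1,4} D(Y)={2,3,5,6}: no change
So after constraint 2: D(Y) = {2,3,5,6}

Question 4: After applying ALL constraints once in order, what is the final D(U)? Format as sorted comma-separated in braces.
Answer: {3,5}

Derivation:
Constraint 1 (Y + V = W) on D(Y)={2,3,5,6,7} D(V)={1,4,6,7} D(W)={1,2,3,5,6,7}: Y {2,3,5,6,7}->{2,3,5,6}; V {1,4,6,7}->{1,4}; W {1,2,3,5,6,7}->{3,6,7}
Constraint 2 (V != Y) on D(V)={1,4} D(Y)={2,3,5,6}: no change
Constraint 3 (Y + U = W) on D(Y)={2,3,5,6} D(U)={3,5,7} D(W)={3,6,7}: Y {2,3,5,6}->{2,3}; U {3,5,7}->{3,5}; W {3,6,7}->{6,7}
Constraint 4 (Y + U = W) on D(Y)={2,3} D(U)={3,5} D(W)={6,7}: no change
So after all 4 constraints: D(U) = {3,5}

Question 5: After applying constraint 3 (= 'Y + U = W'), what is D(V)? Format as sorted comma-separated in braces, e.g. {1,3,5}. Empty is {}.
Answer: {1,4}

Derivation:
Constraint 1 (Y + V = W) on D(Y)={2,3,5,6,7} D(V)={1,4,6,7} D(W)={1,2,3,5,6,7}: Y {2,3,5,6,7}->{2,3,5,6}; V {1,4,6,7}->{1,4}; W {1,2,3,5,6,7}->{3,6,7}
Constraint 2 (V != Y) on D(V)={1,4} D(Y)={2,3,5,6}: no change
Constraint 3 (Y + U = W) on D(Y)={2,3,5,6} D(U)={3,5,7} D(W)={3,6,7}: Y {2,3,5,6}->{2,3}; U {3,5,7}->{3,5}; W {3,6,7}->{6,7}
So after constraint 3: D(V) = {1,4}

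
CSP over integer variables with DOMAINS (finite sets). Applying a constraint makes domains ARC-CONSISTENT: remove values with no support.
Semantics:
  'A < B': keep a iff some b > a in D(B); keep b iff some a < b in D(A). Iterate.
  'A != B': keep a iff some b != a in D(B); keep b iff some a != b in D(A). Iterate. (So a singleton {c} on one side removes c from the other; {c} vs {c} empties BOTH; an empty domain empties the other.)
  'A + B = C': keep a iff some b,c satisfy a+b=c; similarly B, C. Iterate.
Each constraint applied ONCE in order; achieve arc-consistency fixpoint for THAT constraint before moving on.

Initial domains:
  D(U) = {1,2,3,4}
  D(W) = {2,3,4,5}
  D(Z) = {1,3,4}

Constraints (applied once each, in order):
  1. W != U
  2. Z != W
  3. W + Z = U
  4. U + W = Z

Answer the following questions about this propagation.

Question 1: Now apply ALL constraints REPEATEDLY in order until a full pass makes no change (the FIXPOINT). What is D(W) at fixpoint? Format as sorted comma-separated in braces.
pass 0 (initial): D(W)={2,3,4,5}
pass 1: U {1,2,3,4}->{}; W {2,3,4,5}->{}; Z {1,3,4}->{}
pass 2: no change
Fixpoint after 2 passes: D(W) = {}

Answer: {}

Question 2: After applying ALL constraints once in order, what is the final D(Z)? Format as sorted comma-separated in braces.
Constraint 1 (W != U) on D(W)={2,3,4,5} D(U)={1,2,3,4}: no change
Constraint 2 (Z != W) on D(Z)={1,3,4} D(W)={2,3,4,5}: no change
Constraint 3 (W + Z = U) on D(W)={2,3,4,5} D(Z)={1,3,4} D(U)={1,2,3,4}: W {2,3,4,5}->{2,3}; Z {1,3,4}->{1}; U {1,2,3,4}->{3,4}
Constraint 4 (U + W = Z) on D(U)={3,4} D(W)={2,3} D(Z)={1}: U {3,4}->{}; W {2,3}->{}; Z {1}->{}
So after all 4 constraints: D(Z) = {}

Answer: {}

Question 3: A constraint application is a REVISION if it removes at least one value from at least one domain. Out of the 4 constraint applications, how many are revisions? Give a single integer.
Constraint 1 (W != U) on D(W)={2,3,4,5} D(U)={1,2,3,4}: no change => not a revision
Constraint 2 (Z != W) on D(Z)={1,3,4} D(W)={2,3,4,5}: no change => not a revision
Constraint 3 (W + Z = U) on D(W)={2,3,4,5} D(Z)={1,3,4} D(U)={1,2,3,4}: W {2,3,4,5}->{2,3}; Z {1,3,4}->{1}; U {1,2,3,4}->{3,4} => REVISION
Constraint 4 (U + W = Z) on D(U)={3,4} D(W)={2,3} D(Z)={1}: U {3,4}->{}; W {2,3}->{}; Z {1}->{} => REVISION
Total revisions = 2

Answer: 2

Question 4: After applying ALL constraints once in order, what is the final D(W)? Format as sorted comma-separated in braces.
Answer: {}

Derivation:
Constraint 1 (W != U) on D(W)={2,3,4,5} D(U)={1,2,3,4}: no change
Constraint 2 (Z != W) on D(Z)={1,3,4} D(W)={2,3,4,5}: no change
Constraint 3 (W + Z = U) on D(W)={2,3,4,5} D(Z)={1,3,4} D(U)={1,2,3,4}: W {2,3,4,5}->{2,3}; Z {1,3,4}->{1}; U {1,2,3,4}->{3,4}
Constraint 4 (U + W = Z) on D(U)={3,4} D(W)={2,3} D(Z)={1}: U {3,4}->{}; W {2,3}->{}; Z {1}->{}
So after all 4 constraints: D(W) = {}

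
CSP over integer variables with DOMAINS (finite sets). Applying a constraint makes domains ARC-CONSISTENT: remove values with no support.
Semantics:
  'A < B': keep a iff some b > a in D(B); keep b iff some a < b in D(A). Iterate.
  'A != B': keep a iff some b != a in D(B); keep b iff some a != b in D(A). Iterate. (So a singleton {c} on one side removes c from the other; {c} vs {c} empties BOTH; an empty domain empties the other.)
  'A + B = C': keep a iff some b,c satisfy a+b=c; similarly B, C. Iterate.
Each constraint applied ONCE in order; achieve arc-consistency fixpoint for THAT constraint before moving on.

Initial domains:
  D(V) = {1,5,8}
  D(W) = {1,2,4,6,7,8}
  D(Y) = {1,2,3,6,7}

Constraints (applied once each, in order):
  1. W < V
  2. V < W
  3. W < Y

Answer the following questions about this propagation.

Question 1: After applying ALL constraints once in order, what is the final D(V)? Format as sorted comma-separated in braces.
Answer: {5}

Derivation:
Constraint 1 (W < V) on D(W)={1,2,4,6,7,8} D(V)={1,5,8}: W {1,2,4,6,7,8}->{1,2,4,6,7}; V {1,5,8}->{5,8}
Constraint 2 (V < W) on D(V)={5,8} D(W)={1,2,4,6,7}: V {5,8}->{5}; W {1,2,4,6,7}->{6,7}
Constraint 3 (W < Y) on D(W)={6,7} D(Y)={1,2,3,6,7}: W {6,7}->{6}; Y {1,2,3,6,7}->{7}
So after all 3 constraints: D(V) = {5}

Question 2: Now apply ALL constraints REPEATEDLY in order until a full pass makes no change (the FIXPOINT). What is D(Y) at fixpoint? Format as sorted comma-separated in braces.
Answer: {}

Derivation:
pass 0 (initial): D(Y)={1,2,3,6,7}
pass 1: V {1,5,8}->{5}; W {1,2,4,6,7,8}->{6}; Y {1,2,3,6,7}->{7}
pass 2: V {5}->{}; W {6}->{}; Y {7}->{}
pass 3: no change
Fixpoint after 3 passes: D(Y) = {}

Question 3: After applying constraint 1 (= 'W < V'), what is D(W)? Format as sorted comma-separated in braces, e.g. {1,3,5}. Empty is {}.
Answer: {1,2,4,6,7}

Derivation:
Constraint 1 (W < V) on D(W)={1,2,4,6,7,8} D(V)={1,5,8}: W {1,2,4,6,7,8}->{1,2,4,6,7}; V {1,5,8}->{5,8}
So after constraint 1: D(W) = {1,2,4,6,7}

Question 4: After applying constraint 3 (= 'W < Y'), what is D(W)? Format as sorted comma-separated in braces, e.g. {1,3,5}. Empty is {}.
Answer: {6}

Derivation:
Constraint 1 (W < V) on D(W)={1,2,4,6,7,8} D(V)={1,5,8}: W {1,2,4,6,7,8}->{1,2,4,6,7}; V {1,5,8}->{5,8}
Constraint 2 (V < W) on D(V)={5,8} D(W)={1,2,4,6,7}: V {5,8}->{5}; W {1,2,4,6,7}->{6,7}
Constraint 3 (W < Y) on D(W)={6,7} D(Y)={1,2,3,6,7}: W {6,7}->{6}; Y {1,2,3,6,7}->{7}
So after constraint 3: D(W) = {6}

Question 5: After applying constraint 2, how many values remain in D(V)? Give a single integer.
Answer: 1

Derivation:
Constraint 1 (W < V) on D(W)={1,2,4,6,7,8} D(V)={1,5,8}: W {1,2,4,6,7,8}->{1,2,4,6,7}; V {1,5,8}->{5,8}
Constraint 2 (V < W) on D(V)={5,8} D(W)={1,2,4,6,7}: V {5,8}->{5}; W {1,2,4,6,7}->{6,7}
So after constraint 2: D(V)={5}, size = 1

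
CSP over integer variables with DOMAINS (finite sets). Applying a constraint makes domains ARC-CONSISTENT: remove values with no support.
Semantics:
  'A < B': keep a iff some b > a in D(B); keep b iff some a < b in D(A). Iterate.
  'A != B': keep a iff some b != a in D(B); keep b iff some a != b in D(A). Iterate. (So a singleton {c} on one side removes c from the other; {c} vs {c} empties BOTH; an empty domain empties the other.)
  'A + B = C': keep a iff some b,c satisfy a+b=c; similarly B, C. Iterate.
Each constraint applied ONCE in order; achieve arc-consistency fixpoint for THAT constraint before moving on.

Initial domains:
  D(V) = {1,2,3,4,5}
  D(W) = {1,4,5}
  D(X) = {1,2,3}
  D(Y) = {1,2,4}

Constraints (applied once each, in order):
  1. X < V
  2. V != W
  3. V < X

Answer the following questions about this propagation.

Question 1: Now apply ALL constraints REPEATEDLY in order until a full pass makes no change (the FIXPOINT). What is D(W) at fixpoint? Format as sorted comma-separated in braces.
pass 0 (initial): D(W)={1,4,5}
pass 1: V {1,2,3,4,5}->{2}; X {1,2,3}->{3}
pass 2: V {2}->{}; W {1,4,5}->{}; X {3}->{}
pass 3: no change
Fixpoint after 3 passes: D(W) = {}

Answer: {}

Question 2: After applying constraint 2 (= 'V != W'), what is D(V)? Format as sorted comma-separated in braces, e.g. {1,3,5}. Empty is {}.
Constraint 1 (X < V) on D(X)={1,2,3} D(V)={1,2,3,4,5}: V {1,2,3,4,5}->{2,3,4,5}
Constraint 2 (V != W) on D(V)={2,3,4,5} D(W)={1,4,5}: no change
So after constraint 2: D(V) = {2,3,4,5}

Answer: {2,3,4,5}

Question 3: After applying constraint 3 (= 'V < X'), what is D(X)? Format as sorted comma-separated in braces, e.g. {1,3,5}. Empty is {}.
Constraint 1 (X < V) on D(X)={1,2,3} D(V)={1,2,3,4,5}: V {1,2,3,4,5}->{2,3,4,5}
Constraint 2 (V != W) on D(V)={2,3,4,5} D(W)={1,4,5}: no change
Constraint 3 (V < X) on D(V)={2,3,4,5} D(X)={1,2,3}: V {2,3,4,5}->{2}; X {1,2,3}->{3}
So after constraint 3: D(X) = {3}

Answer: {3}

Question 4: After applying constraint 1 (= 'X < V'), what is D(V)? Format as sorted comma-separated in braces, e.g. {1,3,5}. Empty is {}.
Answer: {2,3,4,5}

Derivation:
Constraint 1 (X < V) on D(X)={1,2,3} D(V)={1,2,3,4,5}: V {1,2,3,4,5}->{2,3,4,5}
So after constraint 1: D(V) = {2,3,4,5}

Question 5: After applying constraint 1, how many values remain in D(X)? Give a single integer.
Constraint 1 (X < V) on D(X)={1,2,3} D(V)={1,2,3,4,5}: V {1,2,3,4,5}->{2,3,4,5}
So after constraint 1: D(X)={1,2,3}, size = 3

Answer: 3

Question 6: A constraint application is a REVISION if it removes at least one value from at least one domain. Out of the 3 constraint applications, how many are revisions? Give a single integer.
Constraint 1 (X < V) on D(X)={1,2,3} D(V)={1,2,3,4,5}: V {1,2,3,4,5}->{2,3,4,5} => REVISION
Constraint 2 (V != W) on D(V)={2,3,4,5} D(W)={1,4,5}: no change => not a revision
Constraint 3 (V < X) on D(V)={2,3,4,5} D(X)={1,2,3}: V {2,3,4,5}->{2}; X {1,2,3}->{3} => REVISION
Total revisions = 2

Answer: 2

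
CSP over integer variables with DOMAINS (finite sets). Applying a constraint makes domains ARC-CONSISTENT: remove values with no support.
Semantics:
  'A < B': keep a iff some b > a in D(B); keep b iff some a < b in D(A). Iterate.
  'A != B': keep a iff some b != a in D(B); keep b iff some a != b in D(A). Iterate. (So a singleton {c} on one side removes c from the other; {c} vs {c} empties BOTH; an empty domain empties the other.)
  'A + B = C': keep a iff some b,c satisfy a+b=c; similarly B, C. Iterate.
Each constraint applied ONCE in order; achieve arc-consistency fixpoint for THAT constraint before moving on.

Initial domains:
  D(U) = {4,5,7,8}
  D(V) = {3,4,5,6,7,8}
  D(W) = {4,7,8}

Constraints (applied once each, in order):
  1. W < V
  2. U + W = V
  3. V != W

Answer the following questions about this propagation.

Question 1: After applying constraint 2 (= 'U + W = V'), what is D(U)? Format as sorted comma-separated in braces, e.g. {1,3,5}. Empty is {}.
Answer: {4}

Derivation:
Constraint 1 (W < V) on D(W)={4,7,8} D(V)={3,4,5,6,7,8}: W {4,7,8}->{4,7}; V {3,4,5,6,7,8}->{5,6,7,8}
Constraint 2 (U + W = V) on D(U)={4,5,7,8} D(W)={4,7} D(V)={5,6,7,8}: U {4,5,7,8}->{4}; W {4,7}->{4}; V {5,6,7,8}->{8}
So after constraint 2: D(U) = {4}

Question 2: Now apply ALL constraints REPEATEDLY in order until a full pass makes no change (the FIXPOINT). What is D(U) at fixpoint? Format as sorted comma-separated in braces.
pass 0 (initial): D(U)={4,5,7,8}
pass 1: U {4,5,7,8}->{4}; V {3,4,5,6,7,8}->{8}; W {4,7,8}->{4}
pass 2: no change
Fixpoint after 2 passes: D(U) = {4}

Answer: {4}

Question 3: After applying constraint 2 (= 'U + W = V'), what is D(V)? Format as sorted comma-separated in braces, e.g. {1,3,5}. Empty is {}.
Answer: {8}

Derivation:
Constraint 1 (W < V) on D(W)={4,7,8} D(V)={3,4,5,6,7,8}: W {4,7,8}->{4,7}; V {3,4,5,6,7,8}->{5,6,7,8}
Constraint 2 (U + W = V) on D(U)={4,5,7,8} D(W)={4,7} D(V)={5,6,7,8}: U {4,5,7,8}->{4}; W {4,7}->{4}; V {5,6,7,8}->{8}
So after constraint 2: D(V) = {8}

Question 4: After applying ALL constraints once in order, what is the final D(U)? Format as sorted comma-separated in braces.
Constraint 1 (W < V) on D(W)={4,7,8} D(V)={3,4,5,6,7,8}: W {4,7,8}->{4,7}; V {3,4,5,6,7,8}->{5,6,7,8}
Constraint 2 (U + W = V) on D(U)={4,5,7,8} D(W)={4,7} D(V)={5,6,7,8}: U {4,5,7,8}->{4}; W {4,7}->{4}; V {5,6,7,8}->{8}
Constraint 3 (V != W) on D(V)={8} D(W)={4}: no change
So after all 3 constraints: D(U) = {4}

Answer: {4}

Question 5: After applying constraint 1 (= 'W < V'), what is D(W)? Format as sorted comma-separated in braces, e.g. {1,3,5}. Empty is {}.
Constraint 1 (W < V) on D(W)={4,7,8} D(V)={3,4,5,6,7,8}: W {4,7,8}->{4,7}; V {3,4,5,6,7,8}->{5,6,7,8}
So after constraint 1: D(W) = {4,7}

Answer: {4,7}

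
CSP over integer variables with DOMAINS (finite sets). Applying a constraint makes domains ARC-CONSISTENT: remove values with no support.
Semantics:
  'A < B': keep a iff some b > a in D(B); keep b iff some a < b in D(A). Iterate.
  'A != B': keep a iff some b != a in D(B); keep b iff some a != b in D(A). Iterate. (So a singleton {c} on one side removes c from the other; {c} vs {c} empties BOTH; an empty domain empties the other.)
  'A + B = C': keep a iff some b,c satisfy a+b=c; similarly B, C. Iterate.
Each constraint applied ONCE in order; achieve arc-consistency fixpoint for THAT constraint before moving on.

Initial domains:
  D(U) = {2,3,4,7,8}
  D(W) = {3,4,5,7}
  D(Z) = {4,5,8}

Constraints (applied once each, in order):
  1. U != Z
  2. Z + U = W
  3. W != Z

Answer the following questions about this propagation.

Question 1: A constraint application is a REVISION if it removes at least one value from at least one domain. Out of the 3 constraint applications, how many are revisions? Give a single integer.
Constraint 1 (U != Z) on D(U)={2,3,4,7,8} D(Z)={4,5,8}: no change => not a revision
Constraint 2 (Z + U = W) on D(Z)={4,5,8} D(U)={2,3,4,7,8} D(W)={3,4,5,7}: Z {4,5,8}->{4,5}; U {2,3,4,7,8}->{2,3}; W {3,4,5,7}->{7} => REVISION
Constraint 3 (W != Z) on D(W)={7} D(Z)={4,5}: no change => not a revision
Total revisions = 1

Answer: 1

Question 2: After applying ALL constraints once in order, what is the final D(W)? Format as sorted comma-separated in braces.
Constraint 1 (U != Z) on D(U)={2,3,4,7,8} D(Z)={4,5,8}: no change
Constraint 2 (Z + U = W) on D(Z)={4,5,8} D(U)={2,3,4,7,8} D(W)={3,4,5,7}: Z {4,5,8}->{4,5}; U {2,3,4,7,8}->{2,3}; W {3,4,5,7}->{7}
Constraint 3 (W != Z) on D(W)={7} D(Z)={4,5}: no change
So after all 3 constraints: D(W) = {7}

Answer: {7}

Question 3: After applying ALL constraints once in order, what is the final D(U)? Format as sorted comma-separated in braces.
Answer: {2,3}

Derivation:
Constraint 1 (U != Z) on D(U)={2,3,4,7,8} D(Z)={4,5,8}: no change
Constraint 2 (Z + U = W) on D(Z)={4,5,8} D(U)={2,3,4,7,8} D(W)={3,4,5,7}: Z {4,5,8}->{4,5}; U {2,3,4,7,8}->{2,3}; W {3,4,5,7}->{7}
Constraint 3 (W != Z) on D(W)={7} D(Z)={4,5}: no change
So after all 3 constraints: D(U) = {2,3}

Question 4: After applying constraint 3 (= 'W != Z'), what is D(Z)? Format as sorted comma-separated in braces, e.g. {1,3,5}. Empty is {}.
Answer: {4,5}

Derivation:
Constraint 1 (U != Z) on D(U)={2,3,4,7,8} D(Z)={4,5,8}: no change
Constraint 2 (Z + U = W) on D(Z)={4,5,8} D(U)={2,3,4,7,8} D(W)={3,4,5,7}: Z {4,5,8}->{4,5}; U {2,3,4,7,8}->{2,3}; W {3,4,5,7}->{7}
Constraint 3 (W != Z) on D(W)={7} D(Z)={4,5}: no change
So after constraint 3: D(Z) = {4,5}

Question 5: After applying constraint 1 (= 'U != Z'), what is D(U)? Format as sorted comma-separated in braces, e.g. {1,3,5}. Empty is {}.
Answer: {2,3,4,7,8}

Derivation:
Constraint 1 (U != Z) on D(U)={2,3,4,7,8} D(Z)={4,5,8}: no change
So after constraint 1: D(U) = {2,3,4,7,8}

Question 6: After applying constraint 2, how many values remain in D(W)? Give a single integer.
Constraint 1 (U != Z) on D(U)={2,3,4,7,8} D(Z)={4,5,8}: no change
Constraint 2 (Z + U = W) on D(Z)={4,5,8} D(U)={2,3,4,7,8} D(W)={3,4,5,7}: Z {4,5,8}->{4,5}; U {2,3,4,7,8}->{2,3}; W {3,4,5,7}->{7}
So after constraint 2: D(W)={7}, size = 1

Answer: 1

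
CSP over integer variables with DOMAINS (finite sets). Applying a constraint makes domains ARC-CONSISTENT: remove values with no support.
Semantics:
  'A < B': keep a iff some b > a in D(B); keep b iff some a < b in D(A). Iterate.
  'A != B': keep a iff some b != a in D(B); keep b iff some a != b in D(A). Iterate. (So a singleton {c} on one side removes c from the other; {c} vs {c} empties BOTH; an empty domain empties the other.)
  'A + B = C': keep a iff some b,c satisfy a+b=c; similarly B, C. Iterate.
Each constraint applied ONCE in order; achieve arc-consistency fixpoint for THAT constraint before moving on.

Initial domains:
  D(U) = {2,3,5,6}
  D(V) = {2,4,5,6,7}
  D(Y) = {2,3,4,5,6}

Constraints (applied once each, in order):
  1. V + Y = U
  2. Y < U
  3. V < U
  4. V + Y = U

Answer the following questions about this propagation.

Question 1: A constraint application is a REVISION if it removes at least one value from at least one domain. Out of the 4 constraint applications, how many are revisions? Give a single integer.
Constraint 1 (V + Y = U) on D(V)={2,4,5,6,7} D(Y)={2,3,4,5,6} D(U)={2,3,5,6}: V {2,4,5,6,7}->{2,4}; Y {2,3,4,5,6}->{2,3,4}; U {2,3,5,6}->{5,6} => REVISION
Constraint 2 (Y < U) on D(Y)={2,3,4} D(U)={5,6}: no change => not a revision
Constraint 3 (V < U) on D(V)={2,4} D(U)={5,6}: no change => not a revision
Constraint 4 (V + Y = U) on D(V)={2,4} D(Y)={2,3,4} D(U)={5,6}: no change => not a revision
Total revisions = 1

Answer: 1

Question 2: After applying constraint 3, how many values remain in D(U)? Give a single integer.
Answer: 2

Derivation:
Constraint 1 (V + Y = U) on D(V)={2,4,5,6,7} D(Y)={2,3,4,5,6} D(U)={2,3,5,6}: V {2,4,5,6,7}->{2,4}; Y {2,3,4,5,6}->{2,3,4}; U {2,3,5,6}->{5,6}
Constraint 2 (Y < U) on D(Y)={2,3,4} D(U)={5,6}: no change
Constraint 3 (V < U) on D(V)={2,4} D(U)={5,6}: no change
So after constraint 3: D(U)={5,6}, size = 2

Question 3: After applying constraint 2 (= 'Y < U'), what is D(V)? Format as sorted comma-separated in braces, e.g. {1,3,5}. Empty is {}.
Constraint 1 (V + Y = U) on D(V)={2,4,5,6,7} D(Y)={2,3,4,5,6} D(U)={2,3,5,6}: V {2,4,5,6,7}->{2,4}; Y {2,3,4,5,6}->{2,3,4}; U {2,3,5,6}->{5,6}
Constraint 2 (Y < U) on D(Y)={2,3,4} D(U)={5,6}: no change
So after constraint 2: D(V) = {2,4}

Answer: {2,4}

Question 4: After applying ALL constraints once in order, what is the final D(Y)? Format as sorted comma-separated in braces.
Answer: {2,3,4}

Derivation:
Constraint 1 (V + Y = U) on D(V)={2,4,5,6,7} D(Y)={2,3,4,5,6} D(U)={2,3,5,6}: V {2,4,5,6,7}->{2,4}; Y {2,3,4,5,6}->{2,3,4}; U {2,3,5,6}->{5,6}
Constraint 2 (Y < U) on D(Y)={2,3,4} D(U)={5,6}: no change
Constraint 3 (V < U) on D(V)={2,4} D(U)={5,6}: no change
Constraint 4 (V + Y = U) on D(V)={2,4} D(Y)={2,3,4} D(U)={5,6}: no change
So after all 4 constraints: D(Y) = {2,3,4}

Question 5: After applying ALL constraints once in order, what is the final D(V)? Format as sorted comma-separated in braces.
Answer: {2,4}

Derivation:
Constraint 1 (V + Y = U) on D(V)={2,4,5,6,7} D(Y)={2,3,4,5,6} D(U)={2,3,5,6}: V {2,4,5,6,7}->{2,4}; Y {2,3,4,5,6}->{2,3,4}; U {2,3,5,6}->{5,6}
Constraint 2 (Y < U) on D(Y)={2,3,4} D(U)={5,6}: no change
Constraint 3 (V < U) on D(V)={2,4} D(U)={5,6}: no change
Constraint 4 (V + Y = U) on D(V)={2,4} D(Y)={2,3,4} D(U)={5,6}: no change
So after all 4 constraints: D(V) = {2,4}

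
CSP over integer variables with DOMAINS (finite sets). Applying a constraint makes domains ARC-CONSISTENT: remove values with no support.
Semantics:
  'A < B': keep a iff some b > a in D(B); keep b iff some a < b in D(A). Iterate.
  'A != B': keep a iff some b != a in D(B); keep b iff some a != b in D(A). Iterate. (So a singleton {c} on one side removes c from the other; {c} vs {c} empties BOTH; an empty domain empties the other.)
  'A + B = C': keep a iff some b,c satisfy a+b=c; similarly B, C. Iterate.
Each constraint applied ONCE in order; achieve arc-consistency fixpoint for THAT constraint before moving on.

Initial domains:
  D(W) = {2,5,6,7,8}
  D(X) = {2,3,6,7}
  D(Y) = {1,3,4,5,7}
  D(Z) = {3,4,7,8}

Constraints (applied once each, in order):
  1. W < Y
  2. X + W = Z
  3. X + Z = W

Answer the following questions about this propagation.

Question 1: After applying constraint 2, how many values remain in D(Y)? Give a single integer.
Constraint 1 (W < Y) on D(W)={2,5,6,7,8} D(Y)={1,3,4,5,7}: W {2,5,6,7,8}->{2,5,6}; Y {1,3,4,5,7}->{3,4,5,7}
Constraint 2 (X + W = Z) on D(X)={2,3,6,7} D(W)={2,5,6} D(Z)={3,4,7,8}: X {2,3,6,7}->{2,3,6}; Z {3,4,7,8}->{4,7,8}
So after constraint 2: D(Y)={3,4,5,7}, size = 4

Answer: 4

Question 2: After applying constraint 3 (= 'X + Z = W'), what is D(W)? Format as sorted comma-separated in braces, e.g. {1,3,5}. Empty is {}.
Constraint 1 (W < Y) on D(W)={2,5,6,7,8} D(Y)={1,3,4,5,7}: W {2,5,6,7,8}->{2,5,6}; Y {1,3,4,5,7}->{3,4,5,7}
Constraint 2 (X + W = Z) on D(X)={2,3,6,7} D(W)={2,5,6} D(Z)={3,4,7,8}: X {2,3,6,7}->{2,3,6}; Z {3,4,7,8}->{4,7,8}
Constraint 3 (X + Z = W) on D(X)={2,3,6} D(Z)={4,7,8} D(W)={2,5,6}: X {2,3,6}->{2}; Z {4,7,8}->{4}; W {2,5,6}->{6}
So after constraint 3: D(W) = {6}

Answer: {6}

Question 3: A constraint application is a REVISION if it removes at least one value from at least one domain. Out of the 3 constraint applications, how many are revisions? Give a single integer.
Answer: 3

Derivation:
Constraint 1 (W < Y) on D(W)={2,5,6,7,8} D(Y)={1,3,4,5,7}: W {2,5,6,7,8}->{2,5,6}; Y {1,3,4,5,7}->{3,4,5,7} => REVISION
Constraint 2 (X + W = Z) on D(X)={2,3,6,7} D(W)={2,5,6} D(Z)={3,4,7,8}: X {2,3,6,7}->{2,3,6}; Z {3,4,7,8}->{4,7,8} => REVISION
Constraint 3 (X + Z = W) on D(X)={2,3,6} D(Z)={4,7,8} D(W)={2,5,6}: X {2,3,6}->{2}; Z {4,7,8}->{4}; W {2,5,6}->{6} => REVISION
Total revisions = 3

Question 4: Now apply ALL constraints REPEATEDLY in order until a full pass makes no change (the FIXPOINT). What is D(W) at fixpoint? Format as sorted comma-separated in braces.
pass 0 (initial): D(W)={2,5,6,7,8}
pass 1: W {2,5,6,7,8}->{6}; X {2,3,6,7}->{2}; Y {1,3,4,5,7}->{3,4,5,7}; Z {3,4,7,8}->{4}
pass 2: W {6}->{}; X {2}->{}; Y {3,4,5,7}->{7}; Z {4}->{}
pass 3: Y {7}->{}
pass 4: no change
Fixpoint after 4 passes: D(W) = {}

Answer: {}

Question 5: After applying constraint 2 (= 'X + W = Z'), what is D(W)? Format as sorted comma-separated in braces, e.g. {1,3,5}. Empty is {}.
Answer: {2,5,6}

Derivation:
Constraint 1 (W < Y) on D(W)={2,5,6,7,8} D(Y)={1,3,4,5,7}: W {2,5,6,7,8}->{2,5,6}; Y {1,3,4,5,7}->{3,4,5,7}
Constraint 2 (X + W = Z) on D(X)={2,3,6,7} D(W)={2,5,6} D(Z)={3,4,7,8}: X {2,3,6,7}->{2,3,6}; Z {3,4,7,8}->{4,7,8}
So after constraint 2: D(W) = {2,5,6}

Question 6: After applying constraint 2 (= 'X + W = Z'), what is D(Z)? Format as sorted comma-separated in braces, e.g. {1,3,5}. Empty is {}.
Constraint 1 (W < Y) on D(W)={2,5,6,7,8} D(Y)={1,3,4,5,7}: W {2,5,6,7,8}->{2,5,6}; Y {1,3,4,5,7}->{3,4,5,7}
Constraint 2 (X + W = Z) on D(X)={2,3,6,7} D(W)={2,5,6} D(Z)={3,4,7,8}: X {2,3,6,7}->{2,3,6}; Z {3,4,7,8}->{4,7,8}
So after constraint 2: D(Z) = {4,7,8}

Answer: {4,7,8}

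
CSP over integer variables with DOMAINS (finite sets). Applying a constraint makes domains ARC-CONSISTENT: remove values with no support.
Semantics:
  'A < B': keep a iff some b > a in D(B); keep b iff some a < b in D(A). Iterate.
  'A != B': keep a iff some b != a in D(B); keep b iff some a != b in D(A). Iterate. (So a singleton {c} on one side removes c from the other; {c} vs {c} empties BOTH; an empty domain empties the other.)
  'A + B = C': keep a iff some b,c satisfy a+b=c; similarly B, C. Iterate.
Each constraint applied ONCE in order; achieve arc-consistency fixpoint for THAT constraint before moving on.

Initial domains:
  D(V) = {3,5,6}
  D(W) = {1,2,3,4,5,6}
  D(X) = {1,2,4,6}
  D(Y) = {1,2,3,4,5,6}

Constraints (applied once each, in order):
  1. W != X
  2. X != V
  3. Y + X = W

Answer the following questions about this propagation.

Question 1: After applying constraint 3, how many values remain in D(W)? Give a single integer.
Answer: 5

Derivation:
Constraint 1 (W != X) on D(W)={1,2,3,4,5,6} D(X)={1,2,4,6}: no change
Constraint 2 (X != V) on D(X)={1,2,4,6} D(V)={3,5,6}: no change
Constraint 3 (Y + X = W) on D(Y)={1,2,3,4,5,6} D(X)={1,2,4,6} D(W)={1,2,3,4,5,6}: Y {1,2,3,4,5,6}->{1,2,3,4,5}; X {1,2,4,6}->{1,2,4}; W {1,2,3,4,5,6}->{2,3,4,5,6}
So after constraint 3: D(W)={2,3,4,5,6}, size = 5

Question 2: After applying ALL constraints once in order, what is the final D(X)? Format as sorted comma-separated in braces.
Constraint 1 (W != X) on D(W)={1,2,3,4,5,6} D(X)={1,2,4,6}: no change
Constraint 2 (X != V) on D(X)={1,2,4,6} D(V)={3,5,6}: no change
Constraint 3 (Y + X = W) on D(Y)={1,2,3,4,5,6} D(X)={1,2,4,6} D(W)={1,2,3,4,5,6}: Y {1,2,3,4,5,6}->{1,2,3,4,5}; X {1,2,4,6}->{1,2,4}; W {1,2,3,4,5,6}->{2,3,4,5,6}
So after all 3 constraints: D(X) = {1,2,4}

Answer: {1,2,4}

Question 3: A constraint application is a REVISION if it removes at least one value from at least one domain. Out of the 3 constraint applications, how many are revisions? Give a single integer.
Constraint 1 (W != X) on D(W)={1,2,3,4,5,6} D(X)={1,2,4,6}: no change => not a revision
Constraint 2 (X != V) on D(X)={1,2,4,6} D(V)={3,5,6}: no change => not a revision
Constraint 3 (Y + X = W) on D(Y)={1,2,3,4,5,6} D(X)={1,2,4,6} D(W)={1,2,3,4,5,6}: Y {1,2,3,4,5,6}->{1,2,3,4,5}; X {1,2,4,6}->{1,2,4}; W {1,2,3,4,5,6}->{2,3,4,5,6} => REVISION
Total revisions = 1

Answer: 1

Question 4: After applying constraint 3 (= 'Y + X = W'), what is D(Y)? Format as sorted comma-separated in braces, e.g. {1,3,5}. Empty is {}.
Constraint 1 (W != X) on D(W)={1,2,3,4,5,6} D(X)={1,2,4,6}: no change
Constraint 2 (X != V) on D(X)={1,2,4,6} D(V)={3,5,6}: no change
Constraint 3 (Y + X = W) on D(Y)={1,2,3,4,5,6} D(X)={1,2,4,6} D(W)={1,2,3,4,5,6}: Y {1,2,3,4,5,6}->{1,2,3,4,5}; X {1,2,4,6}->{1,2,4}; W {1,2,3,4,5,6}->{2,3,4,5,6}
So after constraint 3: D(Y) = {1,2,3,4,5}

Answer: {1,2,3,4,5}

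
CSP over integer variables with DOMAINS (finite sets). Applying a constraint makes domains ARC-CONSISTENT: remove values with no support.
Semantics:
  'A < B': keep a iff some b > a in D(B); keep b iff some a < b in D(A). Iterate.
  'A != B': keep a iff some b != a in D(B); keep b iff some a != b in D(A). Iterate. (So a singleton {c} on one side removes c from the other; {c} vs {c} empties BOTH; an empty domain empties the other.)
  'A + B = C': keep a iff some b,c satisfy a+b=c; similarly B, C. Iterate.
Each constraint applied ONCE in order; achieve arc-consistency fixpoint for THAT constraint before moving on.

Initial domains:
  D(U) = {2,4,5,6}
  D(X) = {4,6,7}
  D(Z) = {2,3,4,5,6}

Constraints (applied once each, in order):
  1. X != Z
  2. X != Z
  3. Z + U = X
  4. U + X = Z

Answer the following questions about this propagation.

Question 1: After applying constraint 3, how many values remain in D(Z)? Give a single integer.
Answer: 4

Derivation:
Constraint 1 (X != Z) on D(X)={4,6,7} D(Z)={2,3,4,5,6}: no change
Constraint 2 (X != Z) on D(X)={4,6,7} D(Z)={2,3,4,5,6}: no change
Constraint 3 (Z + U = X) on D(Z)={2,3,4,5,6} D(U)={2,4,5,6} D(X)={4,6,7}: Z {2,3,4,5,6}->{2,3,4,5}; U {2,4,5,6}->{2,4,5}
So after constraint 3: D(Z)={2,3,4,5}, size = 4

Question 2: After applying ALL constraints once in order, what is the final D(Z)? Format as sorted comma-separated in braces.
Answer: {}

Derivation:
Constraint 1 (X != Z) on D(X)={4,6,7} D(Z)={2,3,4,5,6}: no change
Constraint 2 (X != Z) on D(X)={4,6,7} D(Z)={2,3,4,5,6}: no change
Constraint 3 (Z + U = X) on D(Z)={2,3,4,5,6} D(U)={2,4,5,6} D(X)={4,6,7}: Z {2,3,4,5,6}->{2,3,4,5}; U {2,4,5,6}->{2,4,5}
Constraint 4 (U + X = Z) on D(U)={2,4,5} D(X)={4,6,7} D(Z)={2,3,4,5}: U {2,4,5}->{}; X {4,6,7}->{}; Z {2,3,4,5}->{}
So after all 4 constraints: D(Z) = {}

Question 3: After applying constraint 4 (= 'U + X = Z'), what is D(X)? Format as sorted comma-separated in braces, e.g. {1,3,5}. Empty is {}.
Constraint 1 (X != Z) on D(X)={4,6,7} D(Z)={2,3,4,5,6}: no change
Constraint 2 (X != Z) on D(X)={4,6,7} D(Z)={2,3,4,5,6}: no change
Constraint 3 (Z + U = X) on D(Z)={2,3,4,5,6} D(U)={2,4,5,6} D(X)={4,6,7}: Z {2,3,4,5,6}->{2,3,4,5}; U {2,4,5,6}->{2,4,5}
Constraint 4 (U + X = Z) on D(U)={2,4,5} D(X)={4,6,7} D(Z)={2,3,4,5}: U {2,4,5}->{}; X {4,6,7}->{}; Z {2,3,4,5}->{}
So after constraint 4: D(X) = {}

Answer: {}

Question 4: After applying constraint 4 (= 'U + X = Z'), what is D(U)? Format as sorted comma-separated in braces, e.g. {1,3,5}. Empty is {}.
Constraint 1 (X != Z) on D(X)={4,6,7} D(Z)={2,3,4,5,6}: no change
Constraint 2 (X != Z) on D(X)={4,6,7} D(Z)={2,3,4,5,6}: no change
Constraint 3 (Z + U = X) on D(Z)={2,3,4,5,6} D(U)={2,4,5,6} D(X)={4,6,7}: Z {2,3,4,5,6}->{2,3,4,5}; U {2,4,5,6}->{2,4,5}
Constraint 4 (U + X = Z) on D(U)={2,4,5} D(X)={4,6,7} D(Z)={2,3,4,5}: U {2,4,5}->{}; X {4,6,7}->{}; Z {2,3,4,5}->{}
So after constraint 4: D(U) = {}

Answer: {}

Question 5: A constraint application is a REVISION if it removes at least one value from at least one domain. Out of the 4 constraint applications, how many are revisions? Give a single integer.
Answer: 2

Derivation:
Constraint 1 (X != Z) on D(X)={4,6,7} D(Z)={2,3,4,5,6}: no change => not a revision
Constraint 2 (X != Z) on D(X)={4,6,7} D(Z)={2,3,4,5,6}: no change => not a revision
Constraint 3 (Z + U = X) on D(Z)={2,3,4,5,6} D(U)={2,4,5,6} D(X)={4,6,7}: Z {2,3,4,5,6}->{2,3,4,5}; U {2,4,5,6}->{2,4,5} => REVISION
Constraint 4 (U + X = Z) on D(U)={2,4,5} D(X)={4,6,7} D(Z)={2,3,4,5}: U {2,4,5}->{}; X {4,6,7}->{}; Z {2,3,4,5}->{} => REVISION
Total revisions = 2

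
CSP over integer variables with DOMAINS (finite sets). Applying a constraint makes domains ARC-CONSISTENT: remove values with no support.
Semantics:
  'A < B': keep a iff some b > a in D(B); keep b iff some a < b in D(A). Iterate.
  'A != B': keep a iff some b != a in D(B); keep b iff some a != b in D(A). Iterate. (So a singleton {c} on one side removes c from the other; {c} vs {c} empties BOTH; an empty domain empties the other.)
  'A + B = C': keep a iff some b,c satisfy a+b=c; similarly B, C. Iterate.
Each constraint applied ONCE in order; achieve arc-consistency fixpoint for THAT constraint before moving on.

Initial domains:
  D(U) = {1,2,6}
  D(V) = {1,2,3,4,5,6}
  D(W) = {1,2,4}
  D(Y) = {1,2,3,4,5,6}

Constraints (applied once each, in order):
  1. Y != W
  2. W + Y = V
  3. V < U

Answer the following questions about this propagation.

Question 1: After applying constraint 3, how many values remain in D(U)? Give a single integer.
Answer: 1

Derivation:
Constraint 1 (Y != W) on D(Y)={1,2,3,4,5,6} D(W)={1,2,4}: no change
Constraint 2 (W + Y = V) on D(W)={1,2,4} D(Y)={1,2,3,4,5,6} D(V)={1,2,3,4,5,6}: Y {1,2,3,4,5,6}->{1,2,3,4,5}; V {1,2,3,4,5,6}->{2,3,4,5,6}
Constraint 3 (V < U) on D(V)={2,3,4,5,6} D(U)={1,2,6}: V {2,3,4,5,6}->{2,3,4,5}; U {1,2,6}->{6}
So after constraint 3: D(U)={6}, size = 1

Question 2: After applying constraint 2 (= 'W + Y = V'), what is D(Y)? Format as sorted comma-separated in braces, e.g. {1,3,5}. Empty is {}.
Constraint 1 (Y != W) on D(Y)={1,2,3,4,5,6} D(W)={1,2,4}: no change
Constraint 2 (W + Y = V) on D(W)={1,2,4} D(Y)={1,2,3,4,5,6} D(V)={1,2,3,4,5,6}: Y {1,2,3,4,5,6}->{1,2,3,4,5}; V {1,2,3,4,5,6}->{2,3,4,5,6}
So after constraint 2: D(Y) = {1,2,3,4,5}

Answer: {1,2,3,4,5}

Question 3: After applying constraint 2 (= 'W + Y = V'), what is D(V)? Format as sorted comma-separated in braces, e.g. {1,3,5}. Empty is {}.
Constraint 1 (Y != W) on D(Y)={1,2,3,4,5,6} D(W)={1,2,4}: no change
Constraint 2 (W + Y = V) on D(W)={1,2,4} D(Y)={1,2,3,4,5,6} D(V)={1,2,3,4,5,6}: Y {1,2,3,4,5,6}->{1,2,3,4,5}; V {1,2,3,4,5,6}->{2,3,4,5,6}
So after constraint 2: D(V) = {2,3,4,5,6}

Answer: {2,3,4,5,6}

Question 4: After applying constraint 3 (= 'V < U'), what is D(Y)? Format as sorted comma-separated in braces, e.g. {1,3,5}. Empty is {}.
Answer: {1,2,3,4,5}

Derivation:
Constraint 1 (Y != W) on D(Y)={1,2,3,4,5,6} D(W)={1,2,4}: no change
Constraint 2 (W + Y = V) on D(W)={1,2,4} D(Y)={1,2,3,4,5,6} D(V)={1,2,3,4,5,6}: Y {1,2,3,4,5,6}->{1,2,3,4,5}; V {1,2,3,4,5,6}->{2,3,4,5,6}
Constraint 3 (V < U) on D(V)={2,3,4,5,6} D(U)={1,2,6}: V {2,3,4,5,6}->{2,3,4,5}; U {1,2,6}->{6}
So after constraint 3: D(Y) = {1,2,3,4,5}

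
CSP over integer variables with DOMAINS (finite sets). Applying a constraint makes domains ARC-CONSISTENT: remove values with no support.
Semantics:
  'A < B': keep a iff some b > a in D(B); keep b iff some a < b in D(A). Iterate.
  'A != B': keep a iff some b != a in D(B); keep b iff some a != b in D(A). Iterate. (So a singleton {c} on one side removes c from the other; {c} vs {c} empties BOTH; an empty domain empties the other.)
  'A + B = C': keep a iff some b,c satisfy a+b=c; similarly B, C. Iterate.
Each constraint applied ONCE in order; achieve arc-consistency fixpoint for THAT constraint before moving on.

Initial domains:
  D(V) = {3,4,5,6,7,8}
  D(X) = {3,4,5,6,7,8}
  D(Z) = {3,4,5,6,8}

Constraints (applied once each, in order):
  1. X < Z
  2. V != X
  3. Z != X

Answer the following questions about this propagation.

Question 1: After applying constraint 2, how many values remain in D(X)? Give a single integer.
Constraint 1 (X < Z) on D(X)={3,4,5,6,7,8} D(Z)={3,4,5,6,8}: X {3,4,5,6,7,8}->{3,4,5,6,7}; Z {3,4,5,6,8}->{4,5,6,8}
Constraint 2 (V != X) on D(V)={3,4,5,6,7,8} D(X)={3,4,5,6,7}: no change
So after constraint 2: D(X)={3,4,5,6,7}, size = 5

Answer: 5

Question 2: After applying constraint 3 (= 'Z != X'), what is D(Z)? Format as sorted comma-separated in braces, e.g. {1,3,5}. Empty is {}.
Answer: {4,5,6,8}

Derivation:
Constraint 1 (X < Z) on D(X)={3,4,5,6,7,8} D(Z)={3,4,5,6,8}: X {3,4,5,6,7,8}->{3,4,5,6,7}; Z {3,4,5,6,8}->{4,5,6,8}
Constraint 2 (V != X) on D(V)={3,4,5,6,7,8} D(X)={3,4,5,6,7}: no change
Constraint 3 (Z != X) on D(Z)={4,5,6,8} D(X)={3,4,5,6,7}: no change
So after constraint 3: D(Z) = {4,5,6,8}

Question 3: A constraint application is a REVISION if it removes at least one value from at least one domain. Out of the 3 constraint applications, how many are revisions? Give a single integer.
Constraint 1 (X < Z) on D(X)={3,4,5,6,7,8} D(Z)={3,4,5,6,8}: X {3,4,5,6,7,8}->{3,4,5,6,7}; Z {3,4,5,6,8}->{4,5,6,8} => REVISION
Constraint 2 (V != X) on D(V)={3,4,5,6,7,8} D(X)={3,4,5,6,7}: no change => not a revision
Constraint 3 (Z != X) on D(Z)={4,5,6,8} D(X)={3,4,5,6,7}: no change => not a revision
Total revisions = 1

Answer: 1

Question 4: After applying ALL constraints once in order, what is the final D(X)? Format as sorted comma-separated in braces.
Answer: {3,4,5,6,7}

Derivation:
Constraint 1 (X < Z) on D(X)={3,4,5,6,7,8} D(Z)={3,4,5,6,8}: X {3,4,5,6,7,8}->{3,4,5,6,7}; Z {3,4,5,6,8}->{4,5,6,8}
Constraint 2 (V != X) on D(V)={3,4,5,6,7,8} D(X)={3,4,5,6,7}: no change
Constraint 3 (Z != X) on D(Z)={4,5,6,8} D(X)={3,4,5,6,7}: no change
So after all 3 constraints: D(X) = {3,4,5,6,7}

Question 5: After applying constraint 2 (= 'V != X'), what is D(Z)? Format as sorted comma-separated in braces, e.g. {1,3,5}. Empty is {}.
Answer: {4,5,6,8}

Derivation:
Constraint 1 (X < Z) on D(X)={3,4,5,6,7,8} D(Z)={3,4,5,6,8}: X {3,4,5,6,7,8}->{3,4,5,6,7}; Z {3,4,5,6,8}->{4,5,6,8}
Constraint 2 (V != X) on D(V)={3,4,5,6,7,8} D(X)={3,4,5,6,7}: no change
So after constraint 2: D(Z) = {4,5,6,8}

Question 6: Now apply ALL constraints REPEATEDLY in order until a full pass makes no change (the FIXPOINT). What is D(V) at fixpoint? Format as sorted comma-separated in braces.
pass 0 (initial): D(V)={3,4,5,6,7,8}
pass 1: X {3,4,5,6,7,8}->{3,4,5,6,7}; Z {3,4,5,6,8}->{4,5,6,8}
pass 2: no change
Fixpoint after 2 passes: D(V) = {3,4,5,6,7,8}

Answer: {3,4,5,6,7,8}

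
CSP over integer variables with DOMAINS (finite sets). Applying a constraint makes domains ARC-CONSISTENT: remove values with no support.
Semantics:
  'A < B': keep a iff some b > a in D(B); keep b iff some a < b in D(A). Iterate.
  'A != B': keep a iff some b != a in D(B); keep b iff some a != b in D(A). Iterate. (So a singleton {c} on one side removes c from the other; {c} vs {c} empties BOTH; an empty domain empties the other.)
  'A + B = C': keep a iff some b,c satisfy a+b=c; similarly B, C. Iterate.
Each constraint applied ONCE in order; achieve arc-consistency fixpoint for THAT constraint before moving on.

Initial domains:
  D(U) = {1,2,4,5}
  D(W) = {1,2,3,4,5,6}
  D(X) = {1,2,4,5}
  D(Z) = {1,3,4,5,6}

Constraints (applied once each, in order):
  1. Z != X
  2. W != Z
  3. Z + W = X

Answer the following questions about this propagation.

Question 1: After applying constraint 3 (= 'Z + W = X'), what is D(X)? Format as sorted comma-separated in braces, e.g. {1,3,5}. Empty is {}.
Constraint 1 (Z != X) on D(Z)={1,3,4,5,6} D(X)={1,2,4,5}: no change
Constraint 2 (W != Z) on D(W)={1,2,3,4,5,6} D(Z)={1,3,4,5,6}: no change
Constraint 3 (Z + W = X) on D(Z)={1,3,4,5,6} D(W)={1,2,3,4,5,6} D(X)={1,2,4,5}: Z {1,3,4,5,6}->{1,3,4}; W {1,2,3,4,5,6}->{1,2,3,4}; X {1,2,4,5}->{2,4,5}
So after constraint 3: D(X) = {2,4,5}

Answer: {2,4,5}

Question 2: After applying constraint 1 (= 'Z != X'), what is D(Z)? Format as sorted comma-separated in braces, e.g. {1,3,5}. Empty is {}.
Answer: {1,3,4,5,6}

Derivation:
Constraint 1 (Z != X) on D(Z)={1,3,4,5,6} D(X)={1,2,4,5}: no change
So after constraint 1: D(Z) = {1,3,4,5,6}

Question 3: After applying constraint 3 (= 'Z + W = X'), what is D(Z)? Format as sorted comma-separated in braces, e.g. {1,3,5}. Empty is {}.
Constraint 1 (Z != X) on D(Z)={1,3,4,5,6} D(X)={1,2,4,5}: no change
Constraint 2 (W != Z) on D(W)={1,2,3,4,5,6} D(Z)={1,3,4,5,6}: no change
Constraint 3 (Z + W = X) on D(Z)={1,3,4,5,6} D(W)={1,2,3,4,5,6} D(X)={1,2,4,5}: Z {1,3,4,5,6}->{1,3,4}; W {1,2,3,4,5,6}->{1,2,3,4}; X {1,2,4,5}->{2,4,5}
So after constraint 3: D(Z) = {1,3,4}

Answer: {1,3,4}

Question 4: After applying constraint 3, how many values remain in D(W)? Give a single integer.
Constraint 1 (Z != X) on D(Z)={1,3,4,5,6} D(X)={1,2,4,5}: no change
Constraint 2 (W != Z) on D(W)={1,2,3,4,5,6} D(Z)={1,3,4,5,6}: no change
Constraint 3 (Z + W = X) on D(Z)={1,3,4,5,6} D(W)={1,2,3,4,5,6} D(X)={1,2,4,5}: Z {1,3,4,5,6}->{1,3,4}; W {1,2,3,4,5,6}->{1,2,3,4}; X {1,2,4,5}->{2,4,5}
So after constraint 3: D(W)={1,2,3,4}, size = 4

Answer: 4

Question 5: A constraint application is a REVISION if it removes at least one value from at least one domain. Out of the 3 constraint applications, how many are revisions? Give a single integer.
Answer: 1

Derivation:
Constraint 1 (Z != X) on D(Z)={1,3,4,5,6} D(X)={1,2,4,5}: no change => not a revision
Constraint 2 (W != Z) on D(W)={1,2,3,4,5,6} D(Z)={1,3,4,5,6}: no change => not a revision
Constraint 3 (Z + W = X) on D(Z)={1,3,4,5,6} D(W)={1,2,3,4,5,6} D(X)={1,2,4,5}: Z {1,3,4,5,6}->{1,3,4}; W {1,2,3,4,5,6}->{1,2,3,4}; X {1,2,4,5}->{2,4,5} => REVISION
Total revisions = 1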